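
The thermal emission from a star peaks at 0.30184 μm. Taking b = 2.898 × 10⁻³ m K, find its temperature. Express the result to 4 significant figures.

T ≈ 9601 K

Wien's law gives T = b/λ_max = (2.898×10⁻³ m·K)/(3.0184×10⁻⁷ m) = 9601 K.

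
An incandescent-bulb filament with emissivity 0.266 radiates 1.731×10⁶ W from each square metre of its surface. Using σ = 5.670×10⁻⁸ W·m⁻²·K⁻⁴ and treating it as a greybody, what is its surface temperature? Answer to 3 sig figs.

T ≈ 3.27×10³ K

I = εσT⁴, so T = (I/εσ)^(1/4) = (1.731×10⁶/(0.266×5.670×10⁻⁸))^(1/4) = 3.27×10³ K.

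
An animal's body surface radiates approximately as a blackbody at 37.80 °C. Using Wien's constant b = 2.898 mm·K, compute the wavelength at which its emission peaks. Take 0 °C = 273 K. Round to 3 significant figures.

λ_max ≈ 9.32 μm

T = 37.80 °C + 273 = 310.80 K.
Wien's displacement law: λ_max = b/T = (2.898×10⁻³ m·K)/(310.80 K) = 9.324×10⁻⁶ m.
That is 9.32 μm, in the infrared range.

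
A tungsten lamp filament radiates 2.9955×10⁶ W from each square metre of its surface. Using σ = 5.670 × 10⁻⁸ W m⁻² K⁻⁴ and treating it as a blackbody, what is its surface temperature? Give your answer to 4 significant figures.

T ≈ 2696 K

I = σT⁴, so T = (I/σ)^(1/4) = (2.9955×10⁶/(5.670×10⁻⁸))^(1/4) = 2696 K.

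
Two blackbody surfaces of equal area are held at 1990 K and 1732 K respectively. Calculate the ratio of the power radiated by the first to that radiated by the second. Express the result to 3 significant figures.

With equal areas, P₁/P₂ = (T₁/T₂)⁴ = (1990/1732)⁴ = 1.74.

P₁/P₂ ≈ 1.74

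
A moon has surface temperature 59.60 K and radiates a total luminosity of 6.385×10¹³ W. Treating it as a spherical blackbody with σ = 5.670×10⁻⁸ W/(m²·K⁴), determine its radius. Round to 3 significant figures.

L = 4πR²σT⁴ ⇒ R = √(L/(4πσT⁴)).
σT⁴ = 0.715432 W/m², so R = √(6.385×10¹³/(4π×0.715432)) = 2.66×10⁶ m.

R ≈ 2.66×10⁶ m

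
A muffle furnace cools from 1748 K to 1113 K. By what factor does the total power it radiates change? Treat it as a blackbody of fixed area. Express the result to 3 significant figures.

P ∝ T⁴, so P₂/P₁ = (T₂/T₁)⁴ = (1113/1748)⁴ = (0.636728)⁴ = 0.164.

P₂/P₁ ≈ 0.164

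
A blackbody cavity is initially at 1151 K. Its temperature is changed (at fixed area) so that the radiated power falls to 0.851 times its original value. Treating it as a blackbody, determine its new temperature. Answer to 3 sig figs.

T₂ ≈ 1.11×10³ K

P ∝ T⁴, so T₂/T₁ = (P₂/P₁)^(1/4) = (0.851)^(1/4) = 0.960467.
T₂ = 1151 × 0.960467 = 1.11×10³ K.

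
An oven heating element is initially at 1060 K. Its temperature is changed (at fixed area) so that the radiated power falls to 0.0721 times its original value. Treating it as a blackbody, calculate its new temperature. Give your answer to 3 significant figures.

T₂ ≈ 549 K

P ∝ T⁴, so T₂/T₁ = (P₂/P₁)^(1/4) = (0.0721)^(1/4) = 0.518184.
T₂ = 1060 × 0.518184 = 549 K.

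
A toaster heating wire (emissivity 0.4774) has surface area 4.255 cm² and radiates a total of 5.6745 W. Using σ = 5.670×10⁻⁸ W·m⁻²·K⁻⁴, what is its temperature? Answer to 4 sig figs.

T ≈ 837.8 K

Area A = 4.255 cm² = 4.255×10⁻⁴ m².
P = εσAT⁴ ⇒ T = (P/(εσA))^(1/4) = (5.6745/(0.4774×5.670×10⁻⁸×4.255×10⁻⁴))^(1/4) = 837.8 K.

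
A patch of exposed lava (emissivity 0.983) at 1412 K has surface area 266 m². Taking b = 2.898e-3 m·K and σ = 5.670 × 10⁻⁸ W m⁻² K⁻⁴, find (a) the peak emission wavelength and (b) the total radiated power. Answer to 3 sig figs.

λ_max ≈ 2.05 μm; P ≈ 5.89×10⁷ W

(a) λ_max = b/T = 2.898×10⁻³/1412 = 2.052×10⁻⁶ m = 2.05 μm.
Area A = 266 m².
(b) P = εσAT⁴ = 0.983×5.670×10⁻⁸×266×(1412)⁴ = 5.89×10⁷ W.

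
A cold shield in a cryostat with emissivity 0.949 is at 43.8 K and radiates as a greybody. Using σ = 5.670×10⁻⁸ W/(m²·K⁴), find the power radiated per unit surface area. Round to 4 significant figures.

I ≈ 0.1980 W/m²

Stefan–Boltzmann: I = εσT⁴ = 0.949 × 5.670×10⁻⁸ × (43.8)⁴ = 0.1980 W/m².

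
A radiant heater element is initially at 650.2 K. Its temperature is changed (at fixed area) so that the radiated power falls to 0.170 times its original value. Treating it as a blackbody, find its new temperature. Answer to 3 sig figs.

P ∝ T⁴, so T₂/T₁ = (P₂/P₁)^(1/4) = (0.170)^(1/4) = 0.642114.
T₂ = 650.2 × 0.642114 = 418 K.

T₂ ≈ 418 K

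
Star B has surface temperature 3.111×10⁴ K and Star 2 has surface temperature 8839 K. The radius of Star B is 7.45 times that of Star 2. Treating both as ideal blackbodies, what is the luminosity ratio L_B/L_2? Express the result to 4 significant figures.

L ∝ R²T⁴, so L_B/L_2 = (R_B/R_2)²(T_B/T_2)⁴ = (7.45)² × (3.111×10⁴/8839)⁴ = 55.5025 × 153.457 = 8517.

L_B/L_2 ≈ 8517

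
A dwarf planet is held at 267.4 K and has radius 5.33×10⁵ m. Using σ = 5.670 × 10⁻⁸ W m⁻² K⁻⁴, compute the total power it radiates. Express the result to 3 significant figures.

Surface area A = 4πR² = 4π(5.33×10⁵ m)² = 3.56997×10¹² m².
P = σAT⁴ = 5.670×10⁻⁸ × 3.56997×10¹² × (267.4)⁴ = 1.03×10¹⁵ W.

P ≈ 1.03×10¹⁵ W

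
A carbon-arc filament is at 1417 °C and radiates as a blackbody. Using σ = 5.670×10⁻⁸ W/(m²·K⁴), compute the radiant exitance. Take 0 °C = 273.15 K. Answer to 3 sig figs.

T = 1417 °C + 273.15 = 1690.15 K.
Stefan–Boltzmann: I = σT⁴ = 5.670×10⁻⁸ × (1690.15)⁴ = 4.63×10⁵ W/m².

I ≈ 4.63×10⁵ W/m²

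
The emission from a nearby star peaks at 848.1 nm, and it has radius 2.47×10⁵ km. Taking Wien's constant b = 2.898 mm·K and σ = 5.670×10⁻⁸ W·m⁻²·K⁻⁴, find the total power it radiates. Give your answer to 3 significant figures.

Wien's law: T = b/λ_max = 2.898×10⁻³/8.481×10⁻⁷ = 3417.05 K.
Surface area A = 4πR² = 4π(2.47×10⁸ m)² = 7.66662×10¹⁷ m².
Then P = σAT⁴ = 5.670×10⁻⁸×7.66662×10¹⁷×(3417.05)⁴ = 5.93×10²⁴ W.

P ≈ 5.93×10²⁴ W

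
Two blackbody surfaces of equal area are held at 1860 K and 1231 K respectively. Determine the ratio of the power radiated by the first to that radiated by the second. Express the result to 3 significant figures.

P₁/P₂ ≈ 5.21

With equal areas, P₁/P₂ = (T₁/T₂)⁴ = (1860/1231)⁴ = 5.21.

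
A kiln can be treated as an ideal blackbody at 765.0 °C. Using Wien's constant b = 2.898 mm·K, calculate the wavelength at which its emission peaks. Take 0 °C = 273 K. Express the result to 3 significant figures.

T = 765.0 °C + 273 = 1038.0 K.
Wien's displacement law: λ_max = b/T = (2.898×10⁻³ m·K)/(1038.0 K) = 2.792×10⁻⁶ m.
That is 2.79×10³ nm, in the infrared range.

λ_max ≈ 2.79×10³ nm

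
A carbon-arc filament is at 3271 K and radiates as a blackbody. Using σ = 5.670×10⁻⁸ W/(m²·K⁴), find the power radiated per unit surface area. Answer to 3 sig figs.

Stefan–Boltzmann: I = σT⁴ = 5.670×10⁻⁸ × (3271)⁴ = 6.49×10⁶ W/m².

I ≈ 6.49×10⁶ W/m²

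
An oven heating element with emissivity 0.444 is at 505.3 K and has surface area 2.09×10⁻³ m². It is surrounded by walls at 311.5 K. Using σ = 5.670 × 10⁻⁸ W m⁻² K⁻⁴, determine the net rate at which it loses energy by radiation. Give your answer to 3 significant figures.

Area A = 2.09×10⁻³ m².
Net radiated power P_net = εσA(T⁴ − T₀⁴) = 0.444×5.670×10⁻⁸×2.09×10⁻³×(505.3⁴ − 311.5⁴).
T⁴ − T₀⁴ = 6.51924×10¹⁰ − 9.41526×10⁹ = 5.57771×10¹⁰ K⁴, so P_net = 2.93 W.

Net loss ≈ 2.93 W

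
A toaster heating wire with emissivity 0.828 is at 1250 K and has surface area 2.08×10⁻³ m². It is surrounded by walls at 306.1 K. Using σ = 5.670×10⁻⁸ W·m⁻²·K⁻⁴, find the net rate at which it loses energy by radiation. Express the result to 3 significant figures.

Net loss ≈ 238 W

Area A = 2.08×10⁻³ m².
Net radiated power P_net = εσA(T⁴ − T₀⁴) = 0.828×5.670×10⁻⁸×2.08×10⁻³×(1250⁴ − 306.1⁴).
T⁴ − T₀⁴ = 2.44141×10¹² − 8.77917×10⁹ = 2.43263×10¹² K⁴, so P_net = 238 W.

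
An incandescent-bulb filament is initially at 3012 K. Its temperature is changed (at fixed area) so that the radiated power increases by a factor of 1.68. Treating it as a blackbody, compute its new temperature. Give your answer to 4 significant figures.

T₂ ≈ 3429 K

P ∝ T⁴, so T₂/T₁ = (P₂/P₁)^(1/4) = (1.68)^(1/4) = 1.13849.
T₂ = 3012 × 1.13849 = 3429 K.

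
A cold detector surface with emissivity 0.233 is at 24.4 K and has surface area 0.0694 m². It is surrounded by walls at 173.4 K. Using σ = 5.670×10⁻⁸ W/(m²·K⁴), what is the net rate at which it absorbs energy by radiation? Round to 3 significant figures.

Area A = 0.0694 m².
Net radiated power P_net = εσA(T⁴ − T₀⁴) = 0.233×5.670×10⁻⁸×0.0694×(24.4⁴ − 173.4⁴).
T⁴ − T₀⁴ = 3.54454×10⁵ − 9.04058×10⁸ = -9.03704×10⁸ K⁴, so P_net = -0.829 W — negative, meaning a net gain of 0.829 W.

Net gain ≈ 0.829 W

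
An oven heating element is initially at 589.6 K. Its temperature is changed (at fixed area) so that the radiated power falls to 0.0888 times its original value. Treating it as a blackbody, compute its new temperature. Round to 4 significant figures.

P ∝ T⁴, so T₂/T₁ = (P₂/P₁)^(1/4) = (0.0888)^(1/4) = 0.545888.
T₂ = 589.6 × 0.545888 = 321.9 K.

T₂ ≈ 321.9 K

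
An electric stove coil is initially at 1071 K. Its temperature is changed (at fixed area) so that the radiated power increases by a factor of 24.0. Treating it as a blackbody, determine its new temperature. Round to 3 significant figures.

P ∝ T⁴, so T₂/T₁ = (P₂/P₁)^(1/4) = (24.0)^(1/4) = 2.21336.
T₂ = 1071 × 2.21336 = 2.37×10³ K.

T₂ ≈ 2.37×10³ K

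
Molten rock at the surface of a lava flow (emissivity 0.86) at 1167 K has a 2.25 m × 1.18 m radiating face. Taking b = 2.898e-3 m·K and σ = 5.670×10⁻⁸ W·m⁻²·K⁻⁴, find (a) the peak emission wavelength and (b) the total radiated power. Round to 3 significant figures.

(a) λ_max = b/T = 2.898×10⁻³/1167 = 2.483×10⁻⁶ m = 2.48 μm.
Area A = 2.25 × 1.18 = 2.655 m².
(b) P = εσAT⁴ = 0.86×5.670×10⁻⁸×2.655×(1167)⁴ = 2.40×10⁵ W.

λ_max ≈ 2.48 μm; P ≈ 2.40×10⁵ W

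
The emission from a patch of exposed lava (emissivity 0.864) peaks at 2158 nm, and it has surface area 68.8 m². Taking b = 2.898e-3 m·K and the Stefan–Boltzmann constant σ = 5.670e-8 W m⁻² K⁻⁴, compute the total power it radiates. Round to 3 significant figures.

Wien's law: T = b/λ_max = 2.898×10⁻³/2.158×10⁻⁶ = 1342.91 K.
Area A = 68.8 m².
Then P = εσAT⁴ = 0.864×5.670×10⁻⁸×68.8×(1342.91)⁴ = 1.10×10⁷ W.

P ≈ 1.10×10⁷ W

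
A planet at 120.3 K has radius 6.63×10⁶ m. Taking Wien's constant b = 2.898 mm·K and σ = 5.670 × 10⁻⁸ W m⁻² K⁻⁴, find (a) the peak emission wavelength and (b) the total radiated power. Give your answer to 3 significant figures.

λ_max ≈ 24.1 μm; P ≈ 6.56×10¹⁵ W

(a) λ_max = b/T = 2.898×10⁻³/120.3 = 2.409×10⁻⁵ m = 24.1 μm.
Surface area A = 4πR² = 4π(6.63×10⁶ m)² = 5.52379×10¹⁴ m².
(b) P = σAT⁴ = 5.670×10⁻⁸×5.52379×10¹⁴×(120.3)⁴ = 6.56×10¹⁵ W.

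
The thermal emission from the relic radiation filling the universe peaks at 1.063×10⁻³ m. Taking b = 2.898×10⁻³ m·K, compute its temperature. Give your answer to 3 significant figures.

Wien's law gives T = b/λ_max = (2.898×10⁻³ m·K)/(1.063×10⁻³ m) = 2.73 K.

T ≈ 2.73 K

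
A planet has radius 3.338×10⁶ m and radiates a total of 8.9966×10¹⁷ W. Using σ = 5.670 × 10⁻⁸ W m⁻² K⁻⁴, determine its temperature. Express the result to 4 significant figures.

T ≈ 580.2 K

Surface area A = 4πR² = 4π(3.338×10⁶ m)² = 1.40018×10¹⁴ m².
P = σAT⁴ ⇒ T = (P/(σA))^(1/4) = (8.9966×10¹⁷/(5.670×10⁻⁸×1.40018×10¹⁴))^(1/4) = 580.2 K.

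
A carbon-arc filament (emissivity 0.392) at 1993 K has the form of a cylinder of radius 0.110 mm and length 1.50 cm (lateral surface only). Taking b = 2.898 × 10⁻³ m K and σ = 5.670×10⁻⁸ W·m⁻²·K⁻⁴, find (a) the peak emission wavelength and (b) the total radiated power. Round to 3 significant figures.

(a) λ_max = b/T = 2.898×10⁻³/1993 = 1.454×10⁻⁶ m = 1.45×10³ nm.
Lateral area A = 2πrL = 2π×1.10×10⁻⁴×0.0150 = 1.03673×10⁻⁵ m².
(b) P = εσAT⁴ = 0.392×5.670×10⁻⁸×1.03673×10⁻⁵×(1993)⁴ = 3.64 W.

λ_max ≈ 1.45×10³ nm; P ≈ 3.64 W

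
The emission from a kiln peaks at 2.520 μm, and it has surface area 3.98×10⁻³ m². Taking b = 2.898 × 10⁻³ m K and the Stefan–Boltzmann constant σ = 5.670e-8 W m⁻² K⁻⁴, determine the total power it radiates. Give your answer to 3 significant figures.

Wien's law: T = b/λ_max = 2.898×10⁻³/2.520×10⁻⁶ = 1150.00 K.
Area A = 3.98×10⁻³ m².
Then P = σAT⁴ = 5.670×10⁻⁸×3.98×10⁻³×(1150.00)⁴ = 395 W.

P ≈ 395 W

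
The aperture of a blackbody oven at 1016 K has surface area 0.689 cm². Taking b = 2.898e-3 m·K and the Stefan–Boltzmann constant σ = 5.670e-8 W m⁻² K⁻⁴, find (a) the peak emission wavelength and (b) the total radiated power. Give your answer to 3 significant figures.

(a) λ_max = b/T = 2.898×10⁻³/1016 = 2.852×10⁻⁶ m = 2.85 μm.
Area A = 0.689 cm² = 6.89×10⁻⁵ m².
(b) P = σAT⁴ = 5.670×10⁻⁸×6.89×10⁻⁵×(1016)⁴ = 4.16 W.

λ_max ≈ 2.85 μm; P ≈ 4.16 W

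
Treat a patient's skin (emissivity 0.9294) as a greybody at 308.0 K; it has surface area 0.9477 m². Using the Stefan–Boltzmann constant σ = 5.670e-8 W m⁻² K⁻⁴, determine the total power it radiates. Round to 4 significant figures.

Area A = 0.9477 m².
P = εσAT⁴ = 0.9294 × 5.670×10⁻⁸ × 0.9477 × (308.0)⁴ = 449.4 W.

P ≈ 449.4 W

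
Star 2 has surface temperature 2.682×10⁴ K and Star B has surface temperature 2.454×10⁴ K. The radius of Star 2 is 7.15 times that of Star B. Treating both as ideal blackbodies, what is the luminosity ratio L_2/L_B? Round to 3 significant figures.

L ∝ R²T⁴, so L_2/L_B = (R_2/R_B)²(T_2/T_B)⁴ = (7.15)² × (2.682×10⁴/2.454×10⁴)⁴ = 51.1225 × 1.42671 = 72.9.

L_2/L_B ≈ 72.9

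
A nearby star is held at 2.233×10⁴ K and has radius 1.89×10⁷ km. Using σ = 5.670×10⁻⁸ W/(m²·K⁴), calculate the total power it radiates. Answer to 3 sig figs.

Surface area A = 4πR² = 4π(1.89×10¹⁰ m)² = 4.48883×10²¹ m².
P = σAT⁴ = 5.670×10⁻⁸ × 4.48883×10²¹ × (2.233×10⁴)⁴ = 6.33×10³¹ W.

P ≈ 6.33×10³¹ W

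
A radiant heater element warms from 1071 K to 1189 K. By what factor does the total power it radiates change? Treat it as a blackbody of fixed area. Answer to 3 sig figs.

P ∝ T⁴, so P₂/P₁ = (T₂/T₁)⁴ = (1189/1071)⁴ = (1.11018)⁴ = 1.52.

P₂/P₁ ≈ 1.52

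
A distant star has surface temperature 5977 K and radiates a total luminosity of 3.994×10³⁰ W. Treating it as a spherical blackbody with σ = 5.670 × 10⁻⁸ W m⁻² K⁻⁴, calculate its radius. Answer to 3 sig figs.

L = 4πR²σT⁴ ⇒ R = √(L/(4πσT⁴)).
σT⁴ = 7.23629×10⁷ W/m², so R = √(3.994×10³⁰/(4π×7.23629×10⁷)) = 6.63×10¹⁰ m.

R ≈ 6.63×10¹⁰ m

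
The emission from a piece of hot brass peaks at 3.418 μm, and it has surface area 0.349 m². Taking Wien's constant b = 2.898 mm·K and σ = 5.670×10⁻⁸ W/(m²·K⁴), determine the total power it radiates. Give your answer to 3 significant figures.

P ≈ 1.02×10⁴ W

Wien's law: T = b/λ_max = 2.898×10⁻³/3.418×10⁻⁶ = 847.864 K.
Area A = 0.349 m².
Then P = σAT⁴ = 5.670×10⁻⁸×0.349×(847.864)⁴ = 1.02×10⁴ W.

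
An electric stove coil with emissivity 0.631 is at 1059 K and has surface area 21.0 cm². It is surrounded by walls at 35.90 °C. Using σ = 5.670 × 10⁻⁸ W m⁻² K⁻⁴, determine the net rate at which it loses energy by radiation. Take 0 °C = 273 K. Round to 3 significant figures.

Net loss ≈ 93.8 W

Surroundings: T = 35.90 °C + 273 = 308.90 K.
Area A = 21.0 cm² = 2.10×10⁻³ m².
Net radiated power P_net = εσA(T⁴ − T₀⁴) = 0.631×5.670×10⁻⁸×2.10×10⁻³×(1059⁴ − 308.90⁴).
T⁴ − T₀⁴ = 1.25772×10¹² − 9.10483×10⁹ = 1.24862×10¹² K⁴, so P_net = 93.8 W.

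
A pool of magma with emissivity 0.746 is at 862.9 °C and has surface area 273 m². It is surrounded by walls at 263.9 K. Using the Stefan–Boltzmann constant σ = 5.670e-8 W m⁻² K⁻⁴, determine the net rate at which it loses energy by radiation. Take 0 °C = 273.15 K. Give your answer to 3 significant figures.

T = 862.9 °C + 273.15 = 1136.05 K.
Area A = 273 m².
Net radiated power P_net = εσA(T⁴ − T₀⁴) = 0.746×5.670×10⁻⁸×273×(1136.05⁴ − 263.9⁴).
T⁴ − T₀⁴ = 1.66567×10¹² − 4.85018×10⁹ = 1.66082×10¹² K⁴, so P_net = 1.92×10⁷ W.

Net loss ≈ 1.92×10⁷ W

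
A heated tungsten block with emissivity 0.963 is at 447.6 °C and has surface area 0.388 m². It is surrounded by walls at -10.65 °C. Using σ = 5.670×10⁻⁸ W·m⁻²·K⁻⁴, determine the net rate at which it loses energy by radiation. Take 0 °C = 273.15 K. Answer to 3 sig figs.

T = 447.6 °C + 273.15 = 720.75 K.
Surroundings: T = -10.65 °C + 273.15 = 262.50 K.
Area A = 0.388 m².
Net radiated power P_net = εσA(T⁴ − T₀⁴) = 0.963×5.670×10⁻⁸×0.388×(720.75⁴ − 262.50⁴).
T⁴ − T₀⁴ = 2.69860×10¹¹ − 4.74807×10⁹ = 2.65112×10¹¹ K⁴, so P_net = 5.62×10³ W.

Net loss ≈ 5.62×10³ W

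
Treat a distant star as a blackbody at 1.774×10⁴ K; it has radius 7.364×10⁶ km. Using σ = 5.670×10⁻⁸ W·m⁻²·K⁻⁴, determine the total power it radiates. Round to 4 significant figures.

P ≈ 3.827×10³⁰ W

Surface area A = 4πR² = 4π(7.364×10⁹ m)² = 6.81455×10²⁰ m².
P = σAT⁴ = 5.670×10⁻⁸ × 6.81455×10²⁰ × (1.774×10⁴)⁴ = 3.827×10³⁰ W.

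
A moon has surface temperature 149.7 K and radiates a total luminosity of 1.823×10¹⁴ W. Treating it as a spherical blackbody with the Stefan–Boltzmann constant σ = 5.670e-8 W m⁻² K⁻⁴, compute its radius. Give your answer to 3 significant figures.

R ≈ 7.14×10⁵ m

L = 4πR²σT⁴ ⇒ R = √(L/(4πσT⁴)).
σT⁴ = 28.4754 W/m², so R = √(1.823×10¹⁴/(4π×28.4754)) = 7.14×10⁵ m.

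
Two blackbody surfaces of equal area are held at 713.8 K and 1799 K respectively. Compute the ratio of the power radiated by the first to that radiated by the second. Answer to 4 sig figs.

With equal areas, P₁/P₂ = (T₁/T₂)⁴ = (713.8/1799)⁴ = 0.02478.

P₁/P₂ ≈ 0.02478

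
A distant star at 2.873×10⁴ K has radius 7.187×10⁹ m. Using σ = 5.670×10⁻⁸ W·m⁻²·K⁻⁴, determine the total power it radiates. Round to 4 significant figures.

P ≈ 2.507×10³¹ W

Surface area A = 4πR² = 4π(7.187×10⁹ m)² = 6.49090×10²⁰ m².
P = σAT⁴ = 5.670×10⁻⁸ × 6.49090×10²⁰ × (2.873×10⁴)⁴ = 2.507×10³¹ W.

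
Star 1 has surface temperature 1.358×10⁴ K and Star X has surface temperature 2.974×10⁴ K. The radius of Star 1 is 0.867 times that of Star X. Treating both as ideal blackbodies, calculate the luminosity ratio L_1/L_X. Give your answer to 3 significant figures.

L_1/L_X ≈ 0.0327

L ∝ R²T⁴, so L_1/L_X = (R_1/R_X)²(T_1/T_X)⁴ = (0.867)² × (1.358×10⁴/2.974×10⁴)⁴ = 0.751689 × 0.0434746 = 0.0327.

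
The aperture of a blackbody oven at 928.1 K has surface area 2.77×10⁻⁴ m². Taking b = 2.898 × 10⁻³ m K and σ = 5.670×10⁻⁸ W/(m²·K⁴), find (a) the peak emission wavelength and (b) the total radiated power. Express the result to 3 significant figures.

λ_max ≈ 3.12 μm; P ≈ 11.7 W

(a) λ_max = b/T = 2.898×10⁻³/928.1 = 3.123×10⁻⁶ m = 3.12 μm.
Area A = 2.77×10⁻⁴ m².
(b) P = σAT⁴ = 5.670×10⁻⁸×2.77×10⁻⁴×(928.1)⁴ = 11.7 W.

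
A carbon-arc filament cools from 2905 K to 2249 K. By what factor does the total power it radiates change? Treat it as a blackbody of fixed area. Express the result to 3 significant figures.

P ∝ T⁴, so P₂/P₁ = (T₂/T₁)⁴ = (2249/2905)⁴ = (0.774182)⁴ = 0.359.

P₂/P₁ ≈ 0.359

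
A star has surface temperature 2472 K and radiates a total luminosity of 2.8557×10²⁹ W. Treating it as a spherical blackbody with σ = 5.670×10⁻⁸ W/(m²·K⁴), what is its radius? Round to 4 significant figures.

L = 4πR²σT⁴ ⇒ R = √(L/(4πσT⁴)).
σT⁴ = 2.11727×10⁶ W/m², so R = √(2.8557×10²⁹/(4π×2.11727×10⁶)) = 1.036×10¹¹ m.

R ≈ 1.036×10¹¹ m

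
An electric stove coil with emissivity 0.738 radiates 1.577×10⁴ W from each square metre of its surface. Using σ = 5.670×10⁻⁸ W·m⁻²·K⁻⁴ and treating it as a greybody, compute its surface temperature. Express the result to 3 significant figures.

I = εσT⁴, so T = (I/εσ)^(1/4) = (1.577×10⁴/(0.738×5.670×10⁻⁸))^(1/4) = 784 K.

T ≈ 784 K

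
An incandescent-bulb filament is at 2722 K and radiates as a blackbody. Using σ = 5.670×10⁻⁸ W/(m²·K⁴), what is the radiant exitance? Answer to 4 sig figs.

Stefan–Boltzmann: I = σT⁴ = 5.670×10⁻⁸ × (2722)⁴ = 3.113×10⁶ W/m².

I ≈ 3.113×10⁶ W/m²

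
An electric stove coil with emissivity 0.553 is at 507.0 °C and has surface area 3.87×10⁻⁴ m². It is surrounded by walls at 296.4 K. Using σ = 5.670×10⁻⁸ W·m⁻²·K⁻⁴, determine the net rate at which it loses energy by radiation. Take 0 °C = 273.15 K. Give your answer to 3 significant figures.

Net loss ≈ 4.40 W

T = 507.0 °C + 273.15 = 780.15 K.
Area A = 3.87×10⁻⁴ m².
Net radiated power P_net = εσA(T⁴ − T₀⁴) = 0.553×5.670×10⁻⁸×3.87×10⁻⁴×(780.15⁴ − 296.4⁴).
T⁴ − T₀⁴ = 3.70435×10¹¹ − 7.71814×10⁹ = 3.62717×10¹¹ K⁴, so P_net = 4.40 W.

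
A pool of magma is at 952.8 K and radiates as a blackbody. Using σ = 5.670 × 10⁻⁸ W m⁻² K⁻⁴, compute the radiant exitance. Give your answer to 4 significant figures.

I ≈ 4.673×10⁴ W/m²

Stefan–Boltzmann: I = σT⁴ = 5.670×10⁻⁸ × (952.8)⁴ = 4.673×10⁴ W/m².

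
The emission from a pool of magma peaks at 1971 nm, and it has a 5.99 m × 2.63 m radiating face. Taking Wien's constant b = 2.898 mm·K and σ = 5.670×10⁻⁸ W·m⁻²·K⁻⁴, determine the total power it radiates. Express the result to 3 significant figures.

Wien's law: T = b/λ_max = 2.898×10⁻³/1.971×10⁻⁶ = 1470.32 K.
Area A = 5.99 × 2.63 = 15.7537 m².
Then P = σAT⁴ = 5.670×10⁻⁸×15.7537×(1470.32)⁴ = 4.17×10⁶ W.

P ≈ 4.17×10⁶ W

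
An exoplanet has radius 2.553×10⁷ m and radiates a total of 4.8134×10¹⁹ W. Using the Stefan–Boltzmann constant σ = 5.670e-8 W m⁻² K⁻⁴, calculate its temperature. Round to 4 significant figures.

T ≈ 567.4 K

Surface area A = 4πR² = 4π(2.553×10⁷ m)² = 8.19052×10¹⁵ m².
P = σAT⁴ ⇒ T = (P/(σA))^(1/4) = (4.8134×10¹⁹/(5.670×10⁻⁸×8.19052×10¹⁵))^(1/4) = 567.4 K.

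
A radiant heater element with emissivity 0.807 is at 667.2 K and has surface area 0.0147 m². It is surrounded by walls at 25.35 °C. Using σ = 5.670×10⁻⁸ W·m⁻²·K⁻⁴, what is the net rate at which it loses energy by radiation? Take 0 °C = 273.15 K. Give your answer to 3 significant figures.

Surroundings: T = 25.35 °C + 273.15 = 298.50 K.
Area A = 0.0147 m².
Net radiated power P_net = εσA(T⁴ − T₀⁴) = 0.807×5.670×10⁻⁸×0.0147×(667.2⁴ − 298.50⁴).
T⁴ − T₀⁴ = 1.98164×10¹¹ − 7.93921×10⁹ = 1.90225×10¹¹ K⁴, so P_net = 128 W.

Net loss ≈ 128 W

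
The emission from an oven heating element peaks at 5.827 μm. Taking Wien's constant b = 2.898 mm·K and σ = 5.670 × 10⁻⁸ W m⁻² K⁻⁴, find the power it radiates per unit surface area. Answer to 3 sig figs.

Wien's law: T = b/λ_max = 2.898×10⁻³/5.827×10⁻⁶ = 497.340 K.
Then I = σT⁴ = 5.670×10⁻⁸×(497.340)⁴ = 3.47×10³ W/m².

I ≈ 3.47×10³ W/m²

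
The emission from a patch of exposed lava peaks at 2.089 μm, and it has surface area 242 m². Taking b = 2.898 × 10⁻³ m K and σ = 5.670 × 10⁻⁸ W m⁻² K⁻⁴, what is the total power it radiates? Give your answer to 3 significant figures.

Wien's law: T = b/λ_max = 2.898×10⁻³/2.089×10⁻⁶ = 1387.27 K.
Area A = 242 m².
Then P = σAT⁴ = 5.670×10⁻⁸×242×(1387.27)⁴ = 5.08×10⁷ W.

P ≈ 5.08×10⁷ W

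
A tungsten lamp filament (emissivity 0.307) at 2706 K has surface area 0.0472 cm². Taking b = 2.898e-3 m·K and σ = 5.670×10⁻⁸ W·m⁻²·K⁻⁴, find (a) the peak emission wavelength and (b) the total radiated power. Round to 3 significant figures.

(a) λ_max = b/T = 2.898×10⁻³/2706 = 1.071×10⁻⁶ m = 1.07×10³ nm.
Area A = 0.0472 cm² = 4.72×10⁻⁶ m².
(b) P = εσAT⁴ = 0.307×5.670×10⁻⁸×4.72×10⁻⁶×(2706)⁴ = 4.41 W.

λ_max ≈ 1.07×10³ nm; P ≈ 4.41 W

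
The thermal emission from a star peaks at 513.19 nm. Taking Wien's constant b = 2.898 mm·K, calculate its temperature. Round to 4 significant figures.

Wien's law gives T = b/λ_max = (2.898×10⁻³ m·K)/(5.1319×10⁻⁷ m) = 5647 K.

T ≈ 5647 K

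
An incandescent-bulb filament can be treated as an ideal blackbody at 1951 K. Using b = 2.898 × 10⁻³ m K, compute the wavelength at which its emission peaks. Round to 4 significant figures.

λ_max ≈ 1.485 μm

Wien's displacement law: λ_max = b/T = (2.898×10⁻³ m·K)/(1951 K) = 1.4854×10⁻⁶ m.
That is 1.485 μm, in the infrared range.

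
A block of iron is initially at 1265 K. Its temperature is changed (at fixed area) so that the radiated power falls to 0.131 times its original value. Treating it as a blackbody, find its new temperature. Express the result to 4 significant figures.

T₂ ≈ 761.0 K

P ∝ T⁴, so T₂/T₁ = (P₂/P₁)^(1/4) = (0.131)^(1/4) = 0.601614.
T₂ = 1265 × 0.601614 = 761.0 K.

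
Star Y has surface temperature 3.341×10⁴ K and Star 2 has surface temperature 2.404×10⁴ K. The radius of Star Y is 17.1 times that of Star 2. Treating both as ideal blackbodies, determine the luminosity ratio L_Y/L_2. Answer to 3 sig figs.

L ∝ R²T⁴, so L_Y/L_2 = (R_Y/R_2)²(T_Y/T_2)⁴ = (17.1)² × (3.341×10⁴/2.404×10⁴)⁴ = 292.41 × 3.73051 = 1.09×10³.

L_Y/L_2 ≈ 1.09×10³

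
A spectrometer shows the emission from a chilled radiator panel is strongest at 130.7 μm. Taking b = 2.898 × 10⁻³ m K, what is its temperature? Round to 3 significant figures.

Wien's law gives T = b/λ_max = (2.898×10⁻³ m·K)/(1.307×10⁻⁴ m) = 22.2 K.

T ≈ 22.2 K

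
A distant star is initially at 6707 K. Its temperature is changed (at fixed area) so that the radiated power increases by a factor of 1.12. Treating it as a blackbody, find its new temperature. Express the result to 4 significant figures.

T₂ ≈ 6900 K

P ∝ T⁴, so T₂/T₁ = (P₂/P₁)^(1/4) = (1.12)^(1/4) = 1.02874.
T₂ = 6707 × 1.02874 = 6900 K.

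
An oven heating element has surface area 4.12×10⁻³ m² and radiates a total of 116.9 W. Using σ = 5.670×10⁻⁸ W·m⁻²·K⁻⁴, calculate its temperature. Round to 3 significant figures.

Area A = 4.12×10⁻³ m².
P = σAT⁴ ⇒ T = (P/(σA))^(1/4) = (116.9/(5.670×10⁻⁸×4.12×10⁻³))^(1/4) = 841 K.

T ≈ 841 K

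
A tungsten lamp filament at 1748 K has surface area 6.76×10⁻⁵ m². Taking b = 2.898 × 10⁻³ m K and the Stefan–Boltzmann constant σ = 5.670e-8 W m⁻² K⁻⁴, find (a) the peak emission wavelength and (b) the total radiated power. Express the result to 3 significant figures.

(a) λ_max = b/T = 2.898×10⁻³/1748 = 1.658×10⁻⁶ m = 1.66 μm.
Area A = 6.76×10⁻⁵ m².
(b) P = σAT⁴ = 5.670×10⁻⁸×6.76×10⁻⁵×(1748)⁴ = 35.8 W.

λ_max ≈ 1.66 μm; P ≈ 35.8 W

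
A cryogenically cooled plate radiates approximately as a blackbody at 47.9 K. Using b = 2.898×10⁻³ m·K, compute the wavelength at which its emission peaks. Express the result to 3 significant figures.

Wien's displacement law: λ_max = b/T = (2.898×10⁻³ m·K)/(47.9 K) = 6.050×10⁻⁵ m.
That is 60.5 μm, in the infrared range.

λ_max ≈ 60.5 μm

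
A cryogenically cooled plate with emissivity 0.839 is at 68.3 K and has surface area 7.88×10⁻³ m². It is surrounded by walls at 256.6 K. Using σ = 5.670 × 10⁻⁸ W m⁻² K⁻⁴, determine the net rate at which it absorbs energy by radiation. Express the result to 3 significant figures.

Net gain ≈ 1.62 W

Area A = 7.88×10⁻³ m².
Net radiated power P_net = εσA(T⁴ − T₀⁴) = 0.839×5.670×10⁻⁸×7.88×10⁻³×(68.3⁴ − 256.6⁴).
T⁴ − T₀⁴ = 2.17612×10⁷ − 4.33537×10⁹ = -4.31361×10⁹ K⁴, so P_net = -1.62 W — negative, meaning a net gain of 1.62 W.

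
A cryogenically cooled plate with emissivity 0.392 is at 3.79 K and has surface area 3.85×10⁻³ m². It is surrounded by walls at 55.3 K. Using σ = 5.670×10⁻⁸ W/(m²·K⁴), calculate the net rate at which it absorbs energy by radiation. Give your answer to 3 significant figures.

Net gain ≈ 8.00×10⁻⁴ W

Area A = 3.85×10⁻³ m².
Net radiated power P_net = εσA(T⁴ − T₀⁴) = 0.392×5.670×10⁻⁸×3.85×10⁻³×(3.79⁴ − 55.3⁴).
T⁴ − T₀⁴ = 206.327 − 9.35191×10⁶ = -9.35170×10⁶ K⁴, so P_net = -8.00×10⁻⁴ W — negative, meaning a net gain of 8.00×10⁻⁴ W.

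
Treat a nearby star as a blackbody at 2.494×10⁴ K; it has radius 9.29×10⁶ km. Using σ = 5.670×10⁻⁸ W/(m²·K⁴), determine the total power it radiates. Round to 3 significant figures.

P ≈ 2.38×10³¹ W

Surface area A = 4πR² = 4π(9.29×10⁹ m)² = 1.08453×10²¹ m².
P = σAT⁴ = 5.670×10⁻⁸ × 1.08453×10²¹ × (2.494×10⁴)⁴ = 2.38×10³¹ W.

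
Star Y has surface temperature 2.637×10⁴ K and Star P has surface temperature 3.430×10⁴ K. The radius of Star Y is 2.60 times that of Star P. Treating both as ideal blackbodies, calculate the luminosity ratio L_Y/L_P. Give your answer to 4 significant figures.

L_Y/L_P ≈ 2.362

L ∝ R²T⁴, so L_Y/L_P = (R_Y/R_P)²(T_Y/T_P)⁴ = (2.60)² × (2.637×10⁴/3.430×10⁴)⁴ = 6.76 × 0.349353 = 2.362.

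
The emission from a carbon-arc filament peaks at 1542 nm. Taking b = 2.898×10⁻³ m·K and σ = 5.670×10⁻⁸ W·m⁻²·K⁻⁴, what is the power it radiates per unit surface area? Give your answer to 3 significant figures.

I ≈ 7.07×10⁵ W/m²

Wien's law: T = b/λ_max = 2.898×10⁻³/1.542×10⁻⁶ = 1879.38 K.
Then I = σT⁴ = 5.670×10⁻⁸×(1879.38)⁴ = 7.07×10⁵ W/m².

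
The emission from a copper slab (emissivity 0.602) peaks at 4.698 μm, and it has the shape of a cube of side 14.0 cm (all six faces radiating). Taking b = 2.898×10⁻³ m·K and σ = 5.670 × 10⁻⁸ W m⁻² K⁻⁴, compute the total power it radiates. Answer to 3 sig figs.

P ≈ 581 W

Wien's law: T = b/λ_max = 2.898×10⁻³/4.698×10⁻⁶ = 616.858 K.
Area A = 6s² = 6×(0.140 m)² = 0.1176 m².
Then P = εσAT⁴ = 0.602×5.670×10⁻⁸×0.1176×(616.858)⁴ = 581 W.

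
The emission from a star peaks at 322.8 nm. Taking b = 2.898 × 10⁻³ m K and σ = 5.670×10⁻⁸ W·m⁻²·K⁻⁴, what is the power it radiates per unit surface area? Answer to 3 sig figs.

Wien's law: T = b/λ_max = 2.898×10⁻³/3.228×10⁻⁷ = 8977.70 K.
Then I = σT⁴ = 5.670×10⁻⁸×(8977.70)⁴ = 3.68×10⁸ W/m².

I ≈ 3.68×10⁸ W/m²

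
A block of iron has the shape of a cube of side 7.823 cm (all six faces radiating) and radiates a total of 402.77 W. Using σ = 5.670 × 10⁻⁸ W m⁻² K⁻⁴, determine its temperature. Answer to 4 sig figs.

Area A = 6s² = 6×(0.07823 m)² = 0.0367196 m².
P = σAT⁴ ⇒ T = (P/(σA))^(1/4) = (402.77/(5.670×10⁻⁸×0.0367196))^(1/4) = 663.2 K.

T ≈ 663.2 K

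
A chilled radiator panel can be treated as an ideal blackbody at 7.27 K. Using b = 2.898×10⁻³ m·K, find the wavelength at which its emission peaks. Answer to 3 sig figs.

λ_max ≈ 3.99×10⁻⁴ m

Wien's displacement law: λ_max = b/T = (2.898×10⁻³ m·K)/(7.27 K) = 3.986×10⁻⁴ m.
That is 3.99×10⁻⁴ m, in the infrared range.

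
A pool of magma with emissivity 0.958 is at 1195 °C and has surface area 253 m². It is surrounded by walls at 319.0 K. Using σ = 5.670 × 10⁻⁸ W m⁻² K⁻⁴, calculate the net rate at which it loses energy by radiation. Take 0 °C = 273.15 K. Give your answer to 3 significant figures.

T = 1195 °C + 273.15 = 1468.15 K.
Area A = 253 m².
Net radiated power P_net = εσA(T⁴ − T₀⁴) = 0.958×5.670×10⁻⁸×253×(1468.15⁴ − 319.0⁴).
T⁴ − T₀⁴ = 4.64603×10¹² − 1.03553×10¹⁰ = 4.63567×10¹² K⁴, so P_net = 6.37×10⁷ W.

Net loss ≈ 6.37×10⁷ W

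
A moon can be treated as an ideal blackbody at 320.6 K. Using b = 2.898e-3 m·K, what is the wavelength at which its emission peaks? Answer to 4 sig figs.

λ_max ≈ 9.039 μm

Wien's displacement law: λ_max = b/T = (2.898×10⁻³ m·K)/(320.6 K) = 9.0393×10⁻⁶ m.
That is 9.039 μm, in the infrared range.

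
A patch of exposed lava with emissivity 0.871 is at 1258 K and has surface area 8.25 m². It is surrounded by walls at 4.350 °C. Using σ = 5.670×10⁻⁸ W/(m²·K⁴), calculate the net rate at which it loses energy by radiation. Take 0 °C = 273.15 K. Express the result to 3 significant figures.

Net loss ≈ 1.02×10⁶ W

Surroundings: T = 4.350 °C + 273.15 = 277.500 K.
Area A = 8.25 m².
Net radiated power P_net = εσA(T⁴ − T₀⁴) = 0.871×5.670×10⁻⁸×8.25×(1258⁴ − 277.500⁴).
T⁴ − T₀⁴ = 2.50451×10¹² − 5.92996×10⁹ = 2.49858×10¹² K⁴, so P_net = 1.02×10⁶ W.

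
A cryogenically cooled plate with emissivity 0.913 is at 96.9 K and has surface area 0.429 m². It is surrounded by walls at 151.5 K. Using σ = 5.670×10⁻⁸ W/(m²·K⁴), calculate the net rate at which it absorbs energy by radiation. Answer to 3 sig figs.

Area A = 0.429 m².
Net radiated power P_net = εσA(T⁴ − T₀⁴) = 0.913×5.670×10⁻⁸×0.429×(96.9⁴ − 151.5⁴).
T⁴ − T₀⁴ = 8.81648×10⁷ − 5.26806×10⁸ = -4.38641×10⁸ K⁴, so P_net = -9.74 W — negative, meaning a net gain of 9.74 W.

Net gain ≈ 9.74 W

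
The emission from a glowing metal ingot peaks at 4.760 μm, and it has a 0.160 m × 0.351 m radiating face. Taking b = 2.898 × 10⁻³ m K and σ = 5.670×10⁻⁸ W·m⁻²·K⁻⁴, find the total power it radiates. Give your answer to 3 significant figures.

P ≈ 437 W

Wien's law: T = b/λ_max = 2.898×10⁻³/4.760×10⁻⁶ = 608.824 K.
Area A = 0.160 × 0.351 = 0.05616 m².
Then P = σAT⁴ = 5.670×10⁻⁸×0.05616×(608.824)⁴ = 437 W.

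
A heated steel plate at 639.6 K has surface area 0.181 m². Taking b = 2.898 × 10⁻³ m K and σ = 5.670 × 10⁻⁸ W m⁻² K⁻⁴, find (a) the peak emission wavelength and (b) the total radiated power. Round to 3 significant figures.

(a) λ_max = b/T = 2.898×10⁻³/639.6 = 4.531×10⁻⁶ m = 4.53 μm.
Area A = 0.181 m².
(b) P = σAT⁴ = 5.670×10⁻⁸×0.181×(639.6)⁴ = 1.72×10³ W.

λ_max ≈ 4.53 μm; P ≈ 1.72×10³ W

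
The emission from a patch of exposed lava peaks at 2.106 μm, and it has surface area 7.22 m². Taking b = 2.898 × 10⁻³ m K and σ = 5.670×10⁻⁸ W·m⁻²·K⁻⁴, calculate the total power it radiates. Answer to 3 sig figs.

Wien's law: T = b/λ_max = 2.898×10⁻³/2.106×10⁻⁶ = 1376.07 K.
Area A = 7.22 m².
Then P = σAT⁴ = 5.670×10⁻⁸×7.22×(1376.07)⁴ = 1.47×10⁶ W.

P ≈ 1.47×10⁶ W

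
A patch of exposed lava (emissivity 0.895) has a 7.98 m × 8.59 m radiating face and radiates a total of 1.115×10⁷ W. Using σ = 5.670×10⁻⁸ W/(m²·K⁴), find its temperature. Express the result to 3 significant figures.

Area A = 7.98 × 8.59 = 68.5482 m².
P = εσAT⁴ ⇒ T = (P/(εσA))^(1/4) = (1.115×10⁷/(0.895×5.670×10⁻⁸×68.5482))^(1/4) = 1.34×10³ K.

T ≈ 1.34×10³ K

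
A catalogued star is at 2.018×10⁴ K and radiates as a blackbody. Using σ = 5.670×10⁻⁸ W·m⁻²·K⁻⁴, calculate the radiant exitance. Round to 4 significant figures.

I ≈ 9.403×10⁹ W/m²

Stefan–Boltzmann: I = σT⁴ = 5.670×10⁻⁸ × (2.018×10⁴)⁴ = 9.403×10⁹ W/m².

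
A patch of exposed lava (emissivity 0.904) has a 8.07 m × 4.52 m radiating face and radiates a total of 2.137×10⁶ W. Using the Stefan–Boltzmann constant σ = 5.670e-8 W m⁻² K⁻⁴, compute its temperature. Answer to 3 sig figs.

T ≈ 1.03×10³ K

Area A = 8.07 × 4.52 = 36.4764 m².
P = εσAT⁴ ⇒ T = (P/(εσA))^(1/4) = (2.137×10⁶/(0.904×5.670×10⁻⁸×36.4764))^(1/4) = 1.03×10³ K.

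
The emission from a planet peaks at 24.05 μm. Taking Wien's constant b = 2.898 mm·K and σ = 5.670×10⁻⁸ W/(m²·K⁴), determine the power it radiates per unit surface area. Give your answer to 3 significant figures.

I ≈ 12.0 W/m²

Wien's law: T = b/λ_max = 2.898×10⁻³/2.405×10⁻⁵ = 120.499 K.
Then I = σT⁴ = 5.670×10⁻⁸×(120.499)⁴ = 12.0 W/m².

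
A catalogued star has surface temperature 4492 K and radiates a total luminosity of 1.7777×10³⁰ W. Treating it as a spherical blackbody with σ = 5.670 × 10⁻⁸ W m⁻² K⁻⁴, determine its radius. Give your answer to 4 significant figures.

R ≈ 7.828×10¹⁰ m

L = 4πR²σT⁴ ⇒ R = √(L/(4πσT⁴)).
σT⁴ = 2.30856×10⁷ W/m², so R = √(1.7777×10³⁰/(4π×2.30856×10⁷)) = 7.828×10¹⁰ m.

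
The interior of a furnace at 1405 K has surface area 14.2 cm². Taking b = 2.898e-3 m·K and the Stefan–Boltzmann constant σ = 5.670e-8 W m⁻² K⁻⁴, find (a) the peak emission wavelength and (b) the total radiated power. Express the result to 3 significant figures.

(a) λ_max = b/T = 2.898×10⁻³/1405 = 2.063×10⁻⁶ m = 2.06×10³ nm.
Area A = 14.2 cm² = 1.42×10⁻³ m².
(b) P = σAT⁴ = 5.670×10⁻⁸×1.42×10⁻³×(1405)⁴ = 314 W.

λ_max ≈ 2.06×10³ nm; P ≈ 314 W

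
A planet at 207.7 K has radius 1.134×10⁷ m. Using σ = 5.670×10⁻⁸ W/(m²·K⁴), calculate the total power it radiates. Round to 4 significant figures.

P ≈ 1.705×10¹⁷ W

Surface area A = 4πR² = 4π(1.134×10⁷ m)² = 1.61598×10¹⁵ m².
P = σAT⁴ = 5.670×10⁻⁸ × 1.61598×10¹⁵ × (207.7)⁴ = 1.705×10¹⁷ W.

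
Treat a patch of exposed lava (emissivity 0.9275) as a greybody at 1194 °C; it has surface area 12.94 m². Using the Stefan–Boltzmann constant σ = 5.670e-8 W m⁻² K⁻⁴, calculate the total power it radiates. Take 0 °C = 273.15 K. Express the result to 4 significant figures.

T = 1194 °C + 273.15 = 1467.15 K.
Area A = 12.94 m².
P = εσAT⁴ = 0.9275 × 5.670×10⁻⁸ × 12.94 × (1467.15)⁴ = 3.153×10⁶ W.

P ≈ 3.153×10⁶ W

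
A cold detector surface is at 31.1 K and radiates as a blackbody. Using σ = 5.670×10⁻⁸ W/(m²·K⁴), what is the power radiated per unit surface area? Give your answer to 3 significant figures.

I ≈ 0.0530 W/m²

Stefan–Boltzmann: I = σT⁴ = 5.670×10⁻⁸ × (31.1)⁴ = 0.0530 W/m².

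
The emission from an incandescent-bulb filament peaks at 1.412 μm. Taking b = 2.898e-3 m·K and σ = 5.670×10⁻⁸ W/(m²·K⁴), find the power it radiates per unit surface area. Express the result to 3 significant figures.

Wien's law: T = b/λ_max = 2.898×10⁻³/1.412×10⁻⁶ = 2052.41 K.
Then I = σT⁴ = 5.670×10⁻⁸×(2052.41)⁴ = 1.01×10⁶ W/m².

I ≈ 1.01×10⁶ W/m²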